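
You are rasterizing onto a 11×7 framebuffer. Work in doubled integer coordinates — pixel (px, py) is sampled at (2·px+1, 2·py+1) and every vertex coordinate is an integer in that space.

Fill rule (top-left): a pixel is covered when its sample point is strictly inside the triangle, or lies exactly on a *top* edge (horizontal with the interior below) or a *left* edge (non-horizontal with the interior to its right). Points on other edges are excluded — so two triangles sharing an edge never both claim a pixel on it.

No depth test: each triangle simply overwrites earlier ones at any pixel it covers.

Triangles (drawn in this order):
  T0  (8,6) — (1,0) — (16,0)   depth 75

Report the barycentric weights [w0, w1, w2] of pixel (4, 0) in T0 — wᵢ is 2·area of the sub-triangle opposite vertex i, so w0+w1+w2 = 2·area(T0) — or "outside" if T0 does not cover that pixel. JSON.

T0:
  2·area = 90
  edge (8, 6)→(1, 0): d=(-7,-6) top-left  bias=+0
  edge (1, 0)→(16, 0): d=(15,0) top-left  bias=+0
  edge (16, 0)→(8, 6): d=(-8,6) right/bottom  bias=-1
    (1,0)@(3, 1): e=[5,15,70] → X
    (2,0)@(5, 1): e=[17,15,58] → X
    (3,0)@(7, 1): e=[29,15,46] → X
    (4,0)@(9, 1): e=[41,15,34] → X
    (5,0)@(11, 1): e=[53,15,22] → X
    (6,0)@(13, 1): e=[65,15,10] → X
    (7,0)@(15, 1): e=[77,15,-2] → .
    (1,1)@(3, 3): e=[-9,45,54] → .
    (2,1)@(5, 3): e=[3,45,42] → X
    (6,1)@(13, 3): e=[51,45,-6] → .
    (2,2)@(5, 5): e=[-11,75,26] → .
    (3,2)@(7, 5): e=[1,75,14] → X
  covered (12 px):
    . X X X X X X . . . .
    . . X X X X . . . . .
    . . . X X . . . . . .
    . . . . . . . . . . .
    . . . . . . . . . . .
    . . . . . . . . . . .
    . . . . . . . . . . .

Result: [15,34,41]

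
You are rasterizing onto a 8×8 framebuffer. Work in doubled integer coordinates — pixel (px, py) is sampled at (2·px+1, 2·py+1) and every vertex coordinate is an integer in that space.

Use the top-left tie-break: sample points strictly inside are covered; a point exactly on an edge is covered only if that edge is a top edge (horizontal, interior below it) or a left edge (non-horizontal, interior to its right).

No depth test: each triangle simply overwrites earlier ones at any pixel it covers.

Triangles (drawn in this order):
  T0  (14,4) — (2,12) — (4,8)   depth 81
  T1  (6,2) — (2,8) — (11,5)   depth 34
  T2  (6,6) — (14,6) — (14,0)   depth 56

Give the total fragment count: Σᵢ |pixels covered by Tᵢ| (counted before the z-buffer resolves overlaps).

T0:
  2·area = 32
  edge (14, 4)→(2, 12): d=(-12,8) right/bottom  bias=-1
  edge (2, 12)→(4, 8): d=(2,-4) top-left  bias=+0
  edge (4, 8)→(14, 4): d=(10,-4) top-left  bias=+0
    (3,3)@(7, 7): e=[20,10,2] → X
    (4,3)@(9, 7): e=[4,18,10] → X
    (5,3)@(11, 7): e=[-12,26,18] → .
    (2,4)@(5, 9): e=[12,6,14] → X
    (3,4)@(7, 9): e=[-4,14,22] → .
    (4,4)@(9, 9): e=[-20,22,30] → .
    (1,5)@(3, 11): e=[4,2,26] → X
    (2,5)@(5, 11): e=[-12,10,34] → .
    (1,6)@(3, 13): e=[-20,6,46] → .
  covered (4 px):
    . . . . . . . .
    . . . . . . . .
    . . . . . . . .
    . . . X X . . .
    . . X . . . . .
    . X . . . . . .
    . . . . . . . .
    . . . . . . . .
T1:
  2·area = 42  (B↔C swapped to make it positive)
  edge (6, 2)→(11, 5): d=(5,3) right/bottom  bias=-1
  edge (11, 5)→(2, 8): d=(-9,3) right/bottom  bias=-1
  edge (2, 8)→(6, 2): d=(4,-6) top-left  bias=+0
    (3,1)@(7, 3): e=[2,30,10] → X
    (4,1)@(9, 3): e=[-4,24,22] → .
    (2,2)@(5, 5): e=[18,18,6] → X
    (4,2)@(9, 5): e=[6,6,30] → X
    (5,2)@(11, 5): e=[0,0,42] → .  [on edge]
    (1,3)@(3, 7): e=[34,6,2] → X
    (2,3)@(5, 7): e=[28,0,14] → .  [on edge]
    (3,3)@(7, 7): e=[22,-6,26] → .
    (4,3)@(9, 7): e=[16,-12,38] → .
    (1,4)@(3, 9): e=[44,-12,10] → .
  covered (5 px):
    . . . . . . . .
    . . . X . . . .
    . . X X X . . .
    . X . . . . . .
    . . . . . . . .
    . . . . . . . .
    . . . . . . . .
    . . . . . . . .
T2:
  2·area = 48  (B↔C swapped to make it positive)
  edge (6, 6)→(14, 0): d=(8,-6) top-left  bias=+0
  edge (14, 0)→(14, 6): d=(0,6) right/bottom  bias=-1
  edge (14, 6)→(6, 6): d=(-8,0) right/bottom  bias=-1
    (6,0)@(13, 1): e=[2,6,40] → X
    (7,0)@(15, 1): e=[14,-6,40] → .
    (5,1)@(11, 3): e=[6,18,24] → X
    (7,1)@(15, 3): e=[30,-6,24] → .
    (4,2)@(9, 5): e=[10,30,8] → X
    (7,2)@(15, 5): e=[46,-6,8] → .
    (4,3)@(9, 7): e=[26,30,-8] → .
    (5,3)@(11, 7): e=[38,18,-8] → .
    (6,3)@(13, 7): e=[50,6,-8] → .
  covered (6 px):
    . . . . . . X .
    . . . . . X X .
    . . . . X X X .
    . . . . . . . .
    . . . . . . . .
    . . . . . . . .
    . . . . . . . .
    . . . . . . . .

Final: 15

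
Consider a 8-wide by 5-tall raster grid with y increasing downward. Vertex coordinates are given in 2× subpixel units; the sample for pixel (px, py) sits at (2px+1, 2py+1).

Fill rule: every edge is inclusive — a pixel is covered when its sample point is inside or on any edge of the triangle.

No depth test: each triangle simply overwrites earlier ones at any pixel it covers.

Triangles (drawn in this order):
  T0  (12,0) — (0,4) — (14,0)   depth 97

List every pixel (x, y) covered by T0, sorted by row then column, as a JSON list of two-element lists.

T0:
  2·area = 8  (B↔C swapped to make it positive)
  edge (12, 0)→(14, 0): d=(2,0) inclusive
  edge (14, 0)→(0, 4): d=(-14,4) inclusive
  edge (0, 4)→(12, 0): d=(12,-4) inclusive
    (4,0)@(9, 1): e=[2,6,0] → █  [on edge]
    (5,0)@(11, 1): e=[2,-2,8] → ·
    (1,1)@(3, 3): e=[6,2,0] → █  [on edge]
    (2,1)@(5, 3): e=[6,-6,8] → ·
    (4,1)@(9, 3): e=[6,-22,24] → ·
    (1,2)@(3, 5): e=[10,-26,24] → ·
  covered (2 px):
    · · · · █ · · ·
    · █ · · · · · ·
    · · · · · · · ·
    · · · · · · · ·
    · · · · · · · ·

Result: [[4,0],[1,1]]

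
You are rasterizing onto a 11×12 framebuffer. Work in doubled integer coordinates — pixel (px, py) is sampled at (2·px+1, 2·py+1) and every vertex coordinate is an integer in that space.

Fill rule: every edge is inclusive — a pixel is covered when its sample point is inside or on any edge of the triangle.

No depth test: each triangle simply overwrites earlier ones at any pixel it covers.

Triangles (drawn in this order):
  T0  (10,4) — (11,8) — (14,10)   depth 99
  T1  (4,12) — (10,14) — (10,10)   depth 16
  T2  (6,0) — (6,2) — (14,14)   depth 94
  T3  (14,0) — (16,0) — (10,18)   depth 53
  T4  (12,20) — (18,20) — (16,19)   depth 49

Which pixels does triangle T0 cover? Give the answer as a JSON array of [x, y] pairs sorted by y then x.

T0:
  2·area = 10  (B↔C swapped to make it positive)
  edge (10, 4)→(14, 10): d=(4,6) inclusive
  edge (14, 10)→(11, 8): d=(-3,-2) inclusive
  edge (11, 8)→(10, 4): d=(-1,-4) inclusive
    (5,3)@(11, 7): e=[6,3,1] → █
    (6,3)@(13, 7): e=[-6,7,9] → ·
    (5,4)@(11, 9): e=[14,-3,-1] → ·
    (6,4)@(13, 9): e=[2,1,7] → █
    (7,4)@(15, 9): e=[-10,5,15] → ·
    (6,5)@(13, 11): e=[10,-5,5] → ·
  covered (2 px):
    · · · · · · · · · · ·
    · · · · · · · · · · ·
    · · · · · · · · · · ·
    · · · · · █ · · · · ·
    · · · · · · █ · · · ·
    · · · · · · · · · · ·
    · · · · · · · · · · ·
    · · · · · · · · · · ·
    · · · · · · · · · · ·
    · · · · · · · · · · ·
    · · · · · · · · · · ·
    · · · · · · · · · · ·
T1:
  2·area = 24  (B↔C swapped to make it positive)
  edge (4, 12)→(10, 10): d=(6,-2) inclusive
  edge (10, 10)→(10, 14): d=(0,4) inclusive
  edge (10, 14)→(4, 12): d=(-6,-2) inclusive
    (9,3)@(19, 7): e=[0,-36,60] → ·  [on edge]
    (6,4)@(13, 9): e=[0,-12,36] → ·  [on edge]
    (0,5)@(1, 11): e=[-12,36,0] → ·  [on edge]
    (3,5)@(7, 11): e=[0,12,12] → █  [on edge]
    (4,5)@(9, 11): e=[4,4,16] → █
    (5,5)@(11, 11): e=[8,-4,20] → ·
    (0,6)@(1, 13): e=[0,36,-12] → ·  [on edge]
    (3,6)@(7, 13): e=[12,12,0] → █  [on edge]
    (5,6)@(11, 13): e=[20,-4,8] → ·
    (3,7)@(7, 15): e=[24,12,-12] → ·
    (4,7)@(9, 15): e=[28,4,-8] → ·
    (6,7)@(13, 15): e=[36,-12,0] → ·  [on edge]
    (9,8)@(19, 17): e=[60,-36,0] → ·  [on edge]
  covered (4 px):
    · · · · · · · · · · ·
    · · · · · · · · · · ·
    · · · · · · · · · · ·
    · · · · · · · · · · ·
    · · · · · · · · · · ·
    · · · █ █ · · · · · ·
    · · · █ █ · · · · · ·
    · · · · · · · · · · ·
    · · · · · · · · · · ·
    · · · · · · · · · · ·
    · · · · · · · · · · ·
    · · · · · · · · · · ·
T2:
  2·area = 16  (B↔C swapped to make it positive)
  edge (6, 0)→(14, 14): d=(8,14) inclusive
  edge (14, 14)→(6, 2): d=(-8,-12) inclusive
  edge (6, 2)→(6, 0): d=(0,-2) inclusive
    (3,1)@(7, 3): e=[10,4,2] → █
    (4,1)@(9, 3): e=[-18,28,6] → ·
    (3,2)@(7, 5): e=[26,-12,2] → ·
    (5,4)@(11, 9): e=[2,4,10] → █
    (6,4)@(13, 9): e=[-26,28,14] → ·
    (5,5)@(11, 11): e=[18,-12,10] → ·
  covered (2 px):
    · · · · · · · · · · ·
    · · · █ · · · · · · ·
    · · · · · · · · · · ·
    · · · · · · · · · · ·
    · · · · · █ · · · · ·
    · · · · · · · · · · ·
    · · · · · · · · · · ·
    · · · · · · · · · · ·
    · · · · · · · · · · ·
    · · · · · · · · · · ·
    · · · · · · · · · · ·
    · · · · · · · · · · ·
T3:
  2·area = 36
  edge (14, 0)→(16, 0): d=(2,0) inclusive
  edge (16, 0)→(10, 18): d=(-6,18) inclusive
  edge (10, 18)→(14, 0): d=(4,-18) inclusive
    (7,0)@(15, 1): e=[2,12,22] → █
    (8,0)@(17, 1): e=[2,-24,58] → ·
    (7,1)@(15, 3): e=[6,0,30] → █  [on edge]
    (8,1)@(17, 3): e=[6,-36,66] → ·
    (6,2)@(13, 5): e=[10,24,2] → █
    (7,2)@(15, 5): e=[10,-12,38] → ·
    (6,3)@(13, 7): e=[14,12,10] → █
    (7,3)@(15, 7): e=[14,-24,46] → ·
    (6,4)@(13, 9): e=[18,0,18] → █  [on edge]
    (7,4)@(15, 9): e=[18,-36,54] → ·
    (6,5)@(13, 11): e=[22,-12,26] → ·
    (5,7)@(11, 15): e=[30,0,6] → █  [on edge]
    (4,10)@(9, 21): e=[42,0,-6] → ·  [on edge]
  covered (6 px):
    · · · · · · · █ · · ·
    · · · · · · · █ · · ·
    · · · · · · █ · · · ·
    · · · · · · █ · · · ·
    · · · · · · █ · · · ·
    · · · · · · · · · · ·
    · · · · · · · · · · ·
    · · · · · █ · · · · ·
    · · · · · · · · · · ·
    · · · · · · · · · · ·
    · · · · · · · · · · ·
    · · · · · · · · · · ·
T4:
  2·area = 6  (B↔C swapped to make it positive)
  edge (12, 20)→(16, 19): d=(4,-1) inclusive
  edge (16, 19)→(18, 20): d=(2,1) inclusive
  edge (18, 20)→(12, 20): d=(-6,0) inclusive
  covered (0 px):
    · · · · · · · · · · ·
    · · · · · · · · · · ·
    · · · · · · · · · · ·
    · · · · · · · · · · ·
    · · · · · · · · · · ·
    · · · · · · · · · · ·
    · · · · · · · · · · ·
    · · · · · · · · · · ·
    · · · · · · · · · · ·
    · · · · · · · · · · ·
    · · · · · · · · · · ·
    · · · · · · · · · · ·

Final: [[5,3],[6,4]]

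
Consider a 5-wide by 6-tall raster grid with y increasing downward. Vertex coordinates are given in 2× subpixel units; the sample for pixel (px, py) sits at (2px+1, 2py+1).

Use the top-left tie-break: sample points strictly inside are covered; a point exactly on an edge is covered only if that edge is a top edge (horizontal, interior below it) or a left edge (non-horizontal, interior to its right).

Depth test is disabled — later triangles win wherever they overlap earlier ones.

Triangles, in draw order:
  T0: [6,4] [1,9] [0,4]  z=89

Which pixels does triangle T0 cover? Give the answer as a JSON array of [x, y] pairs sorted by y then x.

T0:
  2·area = 30
  edge (6, 4)→(1, 9): d=(-5,5) right/bottom  bias=-1
  edge (1, 9)→(0, 4): d=(-1,-5) top-left  bias=+0
  edge (0, 4)→(6, 4): d=(6,0) top-left  bias=+0
    (4,0)@(9, 1): e=[0,48,-18] → .  [on edge]
    (3,1)@(7, 3): e=[0,36,-6] → .  [on edge]
    (0,2)@(1, 5): e=[20,4,6] → X
    (1,2)@(3, 5): e=[10,14,6] → X
    (2,2)@(5, 5): e=[0,24,6] → .  [on edge]
    (0,3)@(1, 7): e=[10,2,18] → X
    (1,3)@(3, 7): e=[0,12,18] → .  [on edge]
    (0,4)@(1, 9): e=[0,0,30] → .  [on edge]
  covered (3 px):
    . . . . .
    . . . . .
    X X . . .
    X . . . .
    . . . . .
    . . . . .

Answer: [[0,2],[1,2],[0,3]]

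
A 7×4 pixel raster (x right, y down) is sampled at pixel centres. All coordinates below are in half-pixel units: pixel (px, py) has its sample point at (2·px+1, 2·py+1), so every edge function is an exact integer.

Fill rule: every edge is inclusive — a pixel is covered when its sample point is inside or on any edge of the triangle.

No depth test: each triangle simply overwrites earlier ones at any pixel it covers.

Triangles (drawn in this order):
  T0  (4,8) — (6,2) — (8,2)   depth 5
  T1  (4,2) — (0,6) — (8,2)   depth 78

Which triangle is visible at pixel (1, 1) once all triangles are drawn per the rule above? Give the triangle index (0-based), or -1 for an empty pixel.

T0:
  2·area = 12
  edge (4, 8)→(6, 2): d=(2,-6) inclusive
  edge (6, 2)→(8, 2): d=(2,0) inclusive
  edge (8, 2)→(4, 8): d=(-4,6) inclusive
    (3,1)@(7, 3): e=[8,2,2] → #
    (4,1)@(9, 3): e=[20,2,-10] → ·
    (2,2)@(5, 5): e=[0,6,6] → #  [on edge]
    (3,2)@(7, 5): e=[12,6,-6] → ·
    (2,3)@(5, 7): e=[4,10,-2] → ·
  covered (2 px):
    · · · · · · ·
    · · · # · · ·
    · · # · · · ·
    · · · · · · ·
T1:
  2·area = 16  (B↔C swapped to make it positive)
  edge (4, 2)→(8, 2): d=(4,0) inclusive
  edge (8, 2)→(0, 6): d=(-8,4) inclusive
  edge (0, 6)→(4, 2): d=(4,-4) inclusive
    (2,0)@(5, 1): e=[-4,20,0] → ·  [on edge]
    (1,1)@(3, 3): e=[4,12,0] → #  [on edge]
    (2,1)@(5, 3): e=[4,4,8] → #
    (3,1)@(7, 3): e=[4,-4,16] → ·
    (0,2)@(1, 5): e=[12,4,0] → #  [on edge]
    (1,2)@(3, 5): e=[12,-4,8] → ·
    (2,2)@(5, 5): e=[12,-12,16] → ·
    (0,3)@(1, 7): e=[20,-12,8] → ·
  covered (3 px):
    · · · · · · ·
    · # # · · · ·
    # · · · · · ·
    · · · · · · ·

Z-buffer (winner per pixel, '.' = empty):
  . . . . . . .
  . 1 1 0 . . .
  1 . 0 . . . .
  . . . . . . .

Result: 1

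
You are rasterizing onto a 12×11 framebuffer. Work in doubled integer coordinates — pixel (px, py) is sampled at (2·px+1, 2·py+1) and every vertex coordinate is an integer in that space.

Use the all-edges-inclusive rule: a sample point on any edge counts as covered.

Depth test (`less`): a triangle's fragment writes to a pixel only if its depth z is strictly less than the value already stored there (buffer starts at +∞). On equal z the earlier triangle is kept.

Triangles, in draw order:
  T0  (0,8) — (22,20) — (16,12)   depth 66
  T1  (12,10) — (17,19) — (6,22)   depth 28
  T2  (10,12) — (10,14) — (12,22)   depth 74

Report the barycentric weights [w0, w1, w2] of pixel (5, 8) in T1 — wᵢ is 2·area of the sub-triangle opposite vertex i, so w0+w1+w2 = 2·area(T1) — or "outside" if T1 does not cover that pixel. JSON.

T0:
  2·area = 104  (B↔C swapped to make it positive)
  edge (0, 8)→(16, 12): d=(16,4) inclusive
  edge (16, 12)→(22, 20): d=(6,8) inclusive
  edge (22, 20)→(0, 8): d=(-22,-12) inclusive
    (1,4)@(3, 9): e=[4,86,14] → #
    (2,4)@(5, 9): e=[-4,70,38] → ·
    (1,5)@(3, 11): e=[36,98,-30] → ·
    (3,5)@(7, 11): e=[20,66,18] → #
    (4,5)@(9, 11): e=[12,50,42] → #
    (5,5)@(11, 11): e=[4,34,66] → #
    (6,5)@(13, 11): e=[-4,18,90] → ·
    (3,6)@(7, 13): e=[52,78,-26] → ·
    (4,6)@(9, 13): e=[44,62,-2] → ·
    (5,6)@(11, 13): e=[36,46,22] → #
    (6,6)@(13, 13): e=[28,30,46] → #
    (7,6)@(15, 13): e=[20,14,70] → #
  covered (13 px):
    · · · · · · · · · · · ·
    · · · · · · · · · · · ·
    · · · · · · · · · · · ·
    · · · · · · · · · · · ·
    · # · · · · · · · · · ·
    · · · # # # · · · · · ·
    · · · · · # # # · · · ·
    · · · · · · # # # · · ·
    · · · · · · · · # # · ·
    · · · · · · · · · · # ·
    · · · · · · · · · · · ·
T1:
  2·area = 114
  edge (12, 10)→(17, 19): d=(5,9) inclusive
  edge (17, 19)→(6, 22): d=(-11,3) inclusive
  edge (6, 22)→(12, 10): d=(6,-12) inclusive
    (3,0)@(7, 1): e=[0,228,-114] → ·  [on edge]
    (5,6)@(11, 13): e=[24,84,6] → #
    (6,6)@(13, 13): e=[6,78,30] → #
    (7,6)@(15, 13): e=[-12,72,54] → ·
    (5,7)@(11, 15): e=[34,62,18] → #
    (7,7)@(15, 15): e=[-2,50,66] → ·
    (4,8)@(9, 17): e=[62,46,6] → #
    (7,8)@(15, 17): e=[8,28,78] → #
    (8,8)@(17, 17): e=[-10,22,102] → ·
    (4,9)@(9, 19): e=[72,24,18] → #
    (8,9)@(17, 19): e=[0,0,114] → #  [on edge]
    (9,9)@(19, 19): e=[-18,-6,138] → ·
  covered (15 px):
    · · · · · · · · · · · ·
    · · · · · · · · · · · ·
    · · · · · · · · · · · ·
    · · · · · · · · · · · ·
    · · · · · · · · · · · ·
    · · · · · · · · · · · ·
    · · · · · # # · · · · ·
    · · · · · # # · · · · ·
    · · · · # # # # · · · ·
    · · · · # # # # # · · ·
    · · · # # · · · · · · ·
T2:
  2·area = 4  (B↔C swapped to make it positive)
  edge (10, 12)→(12, 22): d=(2,10) inclusive
  edge (12, 22)→(10, 14): d=(-2,-8) inclusive
  edge (10, 14)→(10, 12): d=(0,-2) inclusive
    (4,3)@(9, 7): e=[0,6,-2] → ·  [on edge]
    (5,8)@(11, 17): e=[0,2,2] → #  [on edge]
    (6,8)@(13, 17): e=[-20,18,6] → ·
    (5,9)@(11, 19): e=[4,-2,2] → ·
  covered (1 px):
    · · · · · · · · · · · ·
    · · · · · · · · · · · ·
    · · · · · · · · · · · ·
    · · · · · · · · · · · ·
    · · · · · · · · · · · ·
    · · · · · · · · · · · ·
    · · · · · · · · · · · ·
    · · · · · · · · · · · ·
    · · · · · # · · · · · ·
    · · · · · · · · · · · ·
    · · · · · · · · · · · ·

Answer: [40,30,44]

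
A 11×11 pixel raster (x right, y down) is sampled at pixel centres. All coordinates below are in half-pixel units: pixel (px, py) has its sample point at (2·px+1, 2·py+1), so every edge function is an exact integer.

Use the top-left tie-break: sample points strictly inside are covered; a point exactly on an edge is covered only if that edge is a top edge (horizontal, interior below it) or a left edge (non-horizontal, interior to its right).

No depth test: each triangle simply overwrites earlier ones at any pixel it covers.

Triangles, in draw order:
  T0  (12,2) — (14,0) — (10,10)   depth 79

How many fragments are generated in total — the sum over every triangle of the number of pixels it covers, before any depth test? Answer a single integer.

T0:
  2·area = 12
  edge (12, 2)→(14, 0): d=(2,-2) top-left  bias=+0
  edge (14, 0)→(10, 10): d=(-4,10) right/bottom  bias=-1
  edge (10, 10)→(12, 2): d=(2,-8) top-left  bias=+0
    (6,0)@(13, 1): e=[0,6,6] → #  [on edge]
    (7,0)@(15, 1): e=[4,-14,22] → ·
    (5,1)@(11, 3): e=[0,18,-6] → ·  [on edge]
    (6,1)@(13, 3): e=[4,-2,10] → ·
    (4,2)@(9, 5): e=[0,30,-18] → ·  [on edge]
    (3,3)@(7, 7): e=[0,42,-30] → ·  [on edge]
    (5,3)@(11, 7): e=[8,2,2] → #
    (6,3)@(13, 7): e=[12,-18,18] → ·
    (2,4)@(5, 9): e=[0,54,-42] → ·  [on edge]
    (5,4)@(11, 9): e=[12,-6,6] → ·
    (1,5)@(3, 11): e=[0,66,-54] → ·  [on edge]
    (0,6)@(1, 13): e=[0,78,-66] → ·  [on edge]
  covered (2 px):
    · · · · · · # · · · ·
    · · · · · · · · · · ·
    · · · · · · · · · · ·
    · · · · · # · · · · ·
    · · · · · · · · · · ·
    · · · · · · · · · · ·
    · · · · · · · · · · ·
    · · · · · · · · · · ·
    · · · · · · · · · · ·
    · · · · · · · · · · ·
    · · · · · · · · · · ·

Answer: 2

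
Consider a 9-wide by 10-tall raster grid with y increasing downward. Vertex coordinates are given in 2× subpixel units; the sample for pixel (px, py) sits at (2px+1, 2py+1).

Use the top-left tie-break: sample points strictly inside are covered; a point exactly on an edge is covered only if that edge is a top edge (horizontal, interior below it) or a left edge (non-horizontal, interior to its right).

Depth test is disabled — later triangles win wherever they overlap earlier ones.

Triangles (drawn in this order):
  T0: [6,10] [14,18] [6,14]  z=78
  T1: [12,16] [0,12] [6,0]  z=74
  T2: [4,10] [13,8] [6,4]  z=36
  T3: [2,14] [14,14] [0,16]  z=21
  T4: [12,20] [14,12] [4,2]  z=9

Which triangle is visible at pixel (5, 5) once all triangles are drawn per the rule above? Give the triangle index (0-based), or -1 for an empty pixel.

T0:
  2·area = 32
  edge (6, 10)→(14, 18): d=(8,8) right/bottom  bias=-1
  edge (14, 18)→(6, 14): d=(-8,-4) top-left  bias=+0
  edge (6, 14)→(6, 10): d=(0,-4) top-left  bias=+0
    (0,2)@(1, 5): e=[0,52,-20] → .  [on edge]
    (1,3)@(3, 7): e=[0,44,-12] → .  [on edge]
    (2,4)@(5, 9): e=[0,36,-4] → .  [on edge]
    (3,5)@(7, 11): e=[0,28,4] → .  [on edge]
    (3,6)@(7, 13): e=[16,12,4] → X
    (4,6)@(9, 13): e=[0,20,12] → .  [on edge]
    (3,7)@(7, 15): e=[32,-4,4] → .
    (4,7)@(9, 15): e=[16,4,12] → X
    (5,7)@(11, 15): e=[0,12,20] → .  [on edge]
    (4,8)@(9, 17): e=[32,-12,12] → .
    (6,8)@(13, 17): e=[0,4,28] → .  [on edge]
    (7,9)@(15, 19): e=[0,-4,36] → .  [on edge]
  covered (2 px):
    . . . . . . . . .
    . . . . . . . . .
    . . . . . . . . .
    . . . . . . . . .
    . . . . . . . . .
    . . . . . . . . .
    . . . X . . . . .
    . . . . X . . . .
    . . . . . . . . .
    . . . . . . . . .
T1:
  2·area = 168
  edge (12, 16)→(0, 12): d=(-12,-4) top-left  bias=+0
  edge (0, 12)→(6, 0): d=(6,-12) top-left  bias=+0
  edge (6, 0)→(12, 16): d=(6,16) right/bottom  bias=-1
    (2,1)@(5, 3): e=[128,6,34] → X
    (3,1)@(7, 3): e=[136,30,2] → X
    (4,1)@(9, 3): e=[144,54,-30] → .
    (2,2)@(5, 5): e=[104,18,46] → X
    (4,2)@(9, 5): e=[120,66,-18] → .
    (1,3)@(3, 7): e=[72,6,90] → X
    (4,3)@(9, 7): e=[96,78,-6] → .
    (1,4)@(3, 9): e=[48,18,102] → X
    (4,4)@(9, 9): e=[72,90,6] → X
    (5,4)@(11, 9): e=[80,114,-26] → .
    (0,5)@(1, 11): e=[16,6,146] → X
    (5,5)@(11, 11): e=[56,126,-14] → .
    (1,6)@(3, 13): e=[0,42,126] → X  [on edge]
    (4,7)@(9, 15): e=[0,126,42] → X  [on edge]
    (7,8)@(15, 17): e=[0,210,-42] → .  [on edge]
  covered (22 px):
    . . . . . . . . .
    . . X X . . . . .
    . . X X . . . . .
    . X X X . . . . .
    . X X X X . . . .
    X X X X X . . . .
    . X X X X . . . .
    . . . . X X . . .
    . . . . . . . . .
    . . . . . . . . .
T2:
  2·area = 50  (B↔C swapped to make it positive)
  edge (4, 10)→(6, 4): d=(2,-6) top-left  bias=+0
  edge (6, 4)→(13, 8): d=(7,4) right/bottom  bias=-1
  edge (13, 8)→(4, 10): d=(-9,2) right/bottom  bias=-1
    (3,0)@(7, 1): e=[0,-25,75] → .  [on edge]
    (3,2)@(7, 5): e=[8,3,39] → X
    (4,2)@(9, 5): e=[20,-5,35] → .
    (2,3)@(5, 7): e=[0,25,25] → X  [on edge]
    (4,3)@(9, 7): e=[24,9,17] → X
    (5,3)@(11, 7): e=[36,1,13] → X
    (6,3)@(13, 7): e=[48,-7,9] → .
    (2,4)@(5, 9): e=[4,39,7] → X
    (4,4)@(9, 9): e=[28,23,-1] → .
    (5,4)@(11, 9): e=[40,15,-5] → .
    (2,5)@(5, 11): e=[8,53,-11] → .
    (3,5)@(7, 11): e=[20,45,-15] → .
    (1,6)@(3, 13): e=[0,75,-25] → .  [on edge]
    (0,9)@(1, 19): e=[0,125,-75] → .  [on edge]
  covered (7 px):
    . . . . . . . . .
    . . . . . . . . .
    . . . X . . . . .
    . . X X X X . . .
    . . X X . . . . .
    . . . . . . . . .
    . . . . . . . . .
    . . . . . . . . .
    . . . . . . . . .
    . . . . . . . . .
T3:
  2·area = 24
  edge (2, 14)→(14, 14): d=(12,0) top-left  bias=+0
  edge (14, 14)→(0, 16): d=(-14,2) right/bottom  bias=-1
  edge (0, 16)→(2, 14): d=(2,-2) top-left  bias=+0
    (7,0)@(15, 1): e=[-156,180,0] → .  [on edge]
    (6,1)@(13, 3): e=[-132,156,0] → .  [on edge]
    (5,2)@(11, 5): e=[-108,132,0] → .  [on edge]
    (4,3)@(9, 7): e=[-84,108,0] → .  [on edge]
    (3,4)@(7, 9): e=[-60,84,0] → .  [on edge]
    (2,5)@(5, 11): e=[-36,60,0] → .  [on edge]
    (1,6)@(3, 13): e=[-12,36,0] → .  [on edge]
    (0,7)@(1, 15): e=[12,12,0] → X  [on edge]
    (1,7)@(3, 15): e=[12,8,4] → X
    (2,7)@(5, 15): e=[12,4,8] → X
    (3,7)@(7, 15): e=[12,0,12] → .  [on edge]
    (0,8)@(1, 17): e=[36,-16,4] → .
  covered (3 px):
    . . . . . . . . .
    . . . . . . . . .
    . . . . . . . . .
    . . . . . . . . .
    . . . . . . . . .
    . . . . . . . . .
    . . . . . . . . .
    X X X . . . . . .
    . . . . . . . . .
    . . . . . . . . .
T4:
  2·area = 100  (B↔C swapped to make it positive)
  edge (12, 20)→(4, 2): d=(-8,-18) top-left  bias=+0
  edge (4, 2)→(14, 12): d=(10,10) right/bottom  bias=-1
  edge (14, 12)→(12, 20): d=(-2,8) right/bottom  bias=-1
    (1,0)@(3, 1): e=[-10,0,110] → .  [on edge]
    (2,1)@(5, 3): e=[10,0,90] → .  [on edge]
    (3,2)@(7, 5): e=[30,0,70] → .  [on edge]
    (3,3)@(7, 7): e=[14,20,66] → X
    (4,3)@(9, 7): e=[50,0,50] → .  [on edge]
    (3,4)@(7, 9): e=[-2,40,62] → .
    (4,4)@(9, 9): e=[34,20,46] → X
    (5,4)@(11, 9): e=[70,0,30] → .  [on edge]
    (4,5)@(9, 11): e=[18,40,42] → X
    (5,5)@(11, 11): e=[54,20,26] → X
    (6,5)@(13, 11): e=[90,0,10] → .  [on edge]
    (4,6)@(9, 13): e=[2,60,38] → X
    (7,6)@(15, 13): e=[110,0,-10] → .  [on edge]
    (8,7)@(17, 15): e=[130,0,-30] → .  [on edge]
  covered (10 px):
    . . . . . . . . .
    . . . . . . . . .
    . . . . . . . . .
    . . . X . . . . .
    . . . . X . . . .
    . . . . X X . . .
    . . . . X X X . .
    . . . . . X X . .
    . . . . . X . . .
    . . . . . . . . .

Z-buffer (winner per pixel, '.' = empty):
  . . . . . . . . .
  . . 1 1 . . . . .
  . . 1 2 . . . . .
  . 1 2 4 2 2 . . .
  . 1 2 2 4 . . . .
  1 1 1 1 4 4 . . .
  . 1 1 1 4 4 4 . .
  3 3 3 . 1 4 4 . .
  . . . . . 4 . . .
  . . . . . . . . .

Final: 4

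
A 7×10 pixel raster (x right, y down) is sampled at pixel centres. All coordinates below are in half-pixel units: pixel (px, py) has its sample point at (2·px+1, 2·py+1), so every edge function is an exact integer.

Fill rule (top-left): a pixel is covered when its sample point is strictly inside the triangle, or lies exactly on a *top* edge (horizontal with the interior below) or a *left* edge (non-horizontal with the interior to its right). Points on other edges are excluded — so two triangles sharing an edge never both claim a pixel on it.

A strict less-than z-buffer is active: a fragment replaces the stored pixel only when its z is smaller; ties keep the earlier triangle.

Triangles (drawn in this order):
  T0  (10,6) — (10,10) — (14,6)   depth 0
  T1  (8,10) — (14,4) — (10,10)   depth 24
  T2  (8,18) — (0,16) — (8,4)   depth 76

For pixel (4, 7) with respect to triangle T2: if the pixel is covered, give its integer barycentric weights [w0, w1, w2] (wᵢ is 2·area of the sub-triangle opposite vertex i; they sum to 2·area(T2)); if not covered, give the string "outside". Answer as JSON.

T0:
  2·area = 16  (B↔C swapped to make it positive)
  edge (10, 6)→(14, 6): d=(4,0) top-left  bias=+0
  edge (14, 6)→(10, 10): d=(-4,4) right/bottom  bias=-1
  edge (10, 10)→(10, 6): d=(0,-4) top-left  bias=+0
    (5,3)@(11, 7): e=[4,8,4] → #
    (6,3)@(13, 7): e=[4,0,12] → ·  [on edge]
    (5,4)@(11, 9): e=[12,0,4] → ·  [on edge]
    (4,5)@(9, 11): e=[20,0,-4] → ·  [on edge]
    (3,6)@(7, 13): e=[28,0,-12] → ·  [on edge]
    (2,7)@(5, 15): e=[36,0,-20] → ·  [on edge]
    (1,8)@(3, 17): e=[44,0,-28] → ·  [on edge]
    (0,9)@(1, 19): e=[52,0,-36] → ·  [on edge]
  covered (1 px):
    · · · · · · ·
    · · · · · · ·
    · · · · · · ·
    · · · · · # ·
    · · · · · · ·
    · · · · · · ·
    · · · · · · ·
    · · · · · · ·
    · · · · · · ·
    · · · · · · ·
T1:
  2·area = 12
  edge (8, 10)→(14, 4): d=(6,-6) top-left  bias=+0
  edge (14, 4)→(10, 10): d=(-4,6) right/bottom  bias=-1
  edge (10, 10)→(8, 10): d=(-2,0) right/bottom  bias=-1
    (6,2)@(13, 5): e=[0,2,10] → #  [on edge]
    (5,3)@(11, 7): e=[0,6,6] → #  [on edge]
    (6,3)@(13, 7): e=[12,-6,6] → ·
    (4,4)@(9, 9): e=[0,10,2] → #  [on edge]
    (5,4)@(11, 9): e=[12,-2,2] → ·
    (3,5)@(7, 11): e=[0,14,-2] → ·  [on edge]
    (4,5)@(9, 11): e=[12,2,-2] → ·
    (2,6)@(5, 13): e=[0,18,-6] → ·  [on edge]
    (1,7)@(3, 15): e=[0,22,-10] → ·  [on edge]
    (0,8)@(1, 17): e=[0,26,-14] → ·  [on edge]
  covered (3 px):
    · · · · · · ·
    · · · · · · ·
    · · · · · · #
    · · · · · # ·
    · · · · # · ·
    · · · · · · ·
    · · · · · · ·
    · · · · · · ·
    · · · · · · ·
    · · · · · · ·
T2:
  2·area = 112
  edge (8, 18)→(0, 16): d=(-8,-2) top-left  bias=+0
  edge (0, 16)→(8, 4): d=(8,-12) top-left  bias=+0
  edge (8, 4)→(8, 18): d=(0,14) right/bottom  bias=-1
    (3,3)@(7, 7): e=[86,12,14] → #
    (4,3)@(9, 7): e=[90,36,-14] → ·
    (2,4)@(5, 9): e=[66,4,42] → #
    (4,4)@(9, 9): e=[74,52,-14] → ·
    (2,5)@(5, 11): e=[50,20,42] → #
    (4,5)@(9, 11): e=[58,68,-14] → ·
    (1,6)@(3, 13): e=[30,12,70] → #
    (4,6)@(9, 13): e=[42,84,-14] → ·
    (0,7)@(1, 15): e=[10,4,98] → #
    (4,7)@(9, 15): e=[26,100,-14] → ·
    (0,8)@(1, 17): e=[-6,20,98] → ·
    (1,8)@(3, 17): e=[-2,44,70] → ·
  covered (14 px):
    · · · · · · ·
    · · · · · · ·
    · · · · · · ·
    · · · # · · ·
    · · # # · · ·
    · · # # · · ·
    · # # # · · ·
    # # # # · · ·
    · · # # · · ·
    · · · · · · ·

Answer: "outside"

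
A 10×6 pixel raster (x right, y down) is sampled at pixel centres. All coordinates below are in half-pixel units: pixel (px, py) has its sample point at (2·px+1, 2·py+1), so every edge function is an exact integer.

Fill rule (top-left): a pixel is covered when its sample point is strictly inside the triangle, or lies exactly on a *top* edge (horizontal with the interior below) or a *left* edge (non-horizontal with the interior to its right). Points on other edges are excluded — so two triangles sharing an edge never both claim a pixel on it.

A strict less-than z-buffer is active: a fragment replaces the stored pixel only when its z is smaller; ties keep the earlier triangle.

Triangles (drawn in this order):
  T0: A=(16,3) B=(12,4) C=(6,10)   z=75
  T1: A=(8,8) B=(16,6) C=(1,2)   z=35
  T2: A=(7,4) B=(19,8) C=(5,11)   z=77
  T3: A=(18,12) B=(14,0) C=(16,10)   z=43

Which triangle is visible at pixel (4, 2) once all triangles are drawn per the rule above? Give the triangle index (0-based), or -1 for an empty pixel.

T0:
  2·area = 18  (B↔C swapped to make it positive)
  edge (16, 3)→(6, 10): d=(-10,7) right/bottom  bias=-1
  edge (6, 10)→(12, 4): d=(6,-6) top-left  bias=+0
  edge (12, 4)→(16, 3): d=(4,-1) top-left  bias=+0
    (7,0)@(15, 1): e=[27,0,-9] → .  [on edge]
    (6,1)@(13, 3): e=[21,0,-3] → .  [on edge]
    (5,2)@(11, 5): e=[15,0,3] → X  [on edge]
    (6,2)@(13, 5): e=[1,12,5] → X
    (7,2)@(15, 5): e=[-13,24,7] → .
    (4,3)@(9, 7): e=[9,0,9] → X  [on edge]
    (5,3)@(11, 7): e=[-5,12,11] → .
    (6,3)@(13, 7): e=[-19,24,13] → .
    (3,4)@(7, 9): e=[3,0,15] → X  [on edge]
    (4,4)@(9, 9): e=[-11,12,17] → .
    (2,5)@(5, 11): e=[-3,0,21] → .  [on edge]
    (3,5)@(7, 11): e=[-17,12,23] → .
  covered (4 px):
    . . . . . . . . . .
    . . . . . . . . . .
    . . . . . X X . . .
    . . . . X . . . . .
    . . . X . . . . . .
    . . . . . . . . . .
T1:
  2·area = 62  (B↔C swapped to make it positive)
  edge (8, 8)→(1, 2): d=(-7,-6) top-left  bias=+0
  edge (1, 2)→(16, 6): d=(15,4) right/bottom  bias=-1
  edge (16, 6)→(8, 8): d=(-8,2) right/bottom  bias=-1
    (1,1)@(3, 3): e=[5,7,50] → X
    (2,1)@(5, 3): e=[17,-1,46] → .
    (1,2)@(3, 5): e=[-9,37,34] → .
    (2,2)@(5, 5): e=[3,29,30] → X
    (3,2)@(7, 5): e=[15,21,26] → X
    (4,2)@(9, 5): e=[27,13,22] → X
    (5,2)@(11, 5): e=[39,5,18] → X
    (6,2)@(13, 5): e=[51,-3,14] → .
    (2,3)@(5, 7): e=[-11,59,14] → .
    (3,3)@(7, 7): e=[1,51,10] → X
    (6,3)@(13, 7): e=[37,27,-2] → .
    (3,4)@(7, 9): e=[-13,81,-6] → .
  covered (8 px):
    . . . . . . . . . .
    . X . . . . . . . .
    . . X X X X . . . .
    . . . X X X . . . .
    . . . . . . . . . .
    . . . . . . . . . .
T2:
  2·area = 92
  edge (7, 4)→(19, 8): d=(12,4) right/bottom  bias=-1
  edge (19, 8)→(5, 11): d=(-14,3) right/bottom  bias=-1
  edge (5, 11)→(7, 4): d=(2,-7) top-left  bias=+0
    (3,2)@(7, 5): e=[12,78,2] → X
    (4,2)@(9, 5): e=[4,72,16] → X
    (5,2)@(11, 5): e=[-4,66,30] → .
    (3,3)@(7, 7): e=[36,50,6] → X
    (5,3)@(11, 7): e=[20,38,34] → X
    (6,3)@(13, 7): e=[12,32,48] → X
    (7,3)@(15, 7): e=[4,26,62] → X
    (8,3)@(17, 7): e=[-4,20,76] → .
    (3,4)@(7, 9): e=[60,22,10] → X
    (7,4)@(15, 9): e=[28,-2,66] → .
    (2,5)@(5, 11): e=[92,0,0] → .  [on edge]
    (3,5)@(7, 11): e=[84,-6,14] → .
  covered (11 px):
    . . . . . . . . . .
    . . . . . . . . . .
    . . . X X . . . . .
    . . . X X X X X . .
    . . . X X X X . . .
    . . . . . . . . . .
T3:
  2·area = 16  (B↔C swapped to make it positive)
  edge (18, 12)→(16, 10): d=(-2,-2) top-left  bias=+0
  edge (16, 10)→(14, 0): d=(-2,-10) top-left  bias=+0
  edge (14, 0)→(18, 12): d=(4,12) right/bottom  bias=-1
    (3,0)@(7, 1): e=[0,-72,88] → .  [on edge]
    (4,1)@(9, 3): e=[0,-56,72] → .  [on edge]
    (7,1)@(15, 3): e=[12,4,0] → .  [on edge]
    (5,2)@(11, 5): e=[0,-40,56] → .  [on edge]
    (7,2)@(15, 5): e=[8,0,8] → X  [on edge]
    (8,2)@(17, 5): e=[12,20,-16] → .
    (6,3)@(13, 7): e=[0,-24,40] → .  [on edge]
    (7,3)@(15, 7): e=[4,-4,16] → .
    (7,4)@(15, 9): e=[0,-8,24] → .  [on edge]
    (8,4)@(17, 9): e=[4,12,0] → .  [on edge]
    (8,5)@(17, 11): e=[0,8,8] → X  [on edge]
    (9,5)@(19, 11): e=[4,28,-16] → .
  covered (2 px):
    . . . . . . . . . .
    . . . . . . . . . .
    . . . . . . . X . .
    . . . . . . . . . .
    . . . . . . . . . .
    . . . . . . . . X .

Z-buffer (winner per pixel, '.' = empty):
  . . . . . . . . . .
  . 1 . . . . . . . .
  . . 1 1 1 1 0 3 . .
  . . . 1 1 1 2 2 . .
  . . . 0 2 2 2 . . .
  . . . . . . . . 3 .

Answer: 1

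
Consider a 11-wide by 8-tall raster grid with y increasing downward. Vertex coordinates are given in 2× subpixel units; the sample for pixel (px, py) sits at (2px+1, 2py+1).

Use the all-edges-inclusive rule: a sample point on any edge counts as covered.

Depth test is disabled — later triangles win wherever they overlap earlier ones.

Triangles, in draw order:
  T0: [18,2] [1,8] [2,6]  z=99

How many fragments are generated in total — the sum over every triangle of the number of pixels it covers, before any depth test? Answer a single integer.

T0:
  2·area = 28
  edge (18, 2)→(1, 8): d=(-17,6) inclusive
  edge (1, 8)→(2, 6): d=(1,-2) inclusive
  edge (2, 6)→(18, 2): d=(16,-4) inclusive
    (7,1)@(15, 3): e=[1,23,4] → #
    (8,1)@(17, 3): e=[-11,27,12] → ·
    (3,2)@(7, 5): e=[15,9,4] → #
    (4,2)@(9, 5): e=[3,13,12] → #
    (5,2)@(11, 5): e=[-9,17,20] → ·
    (7,2)@(15, 5): e=[-33,25,36] → ·
    (1,3)@(3, 7): e=[5,3,20] → #
    (2,3)@(5, 7): e=[-7,7,28] → ·
    (3,3)@(7, 7): e=[-19,11,36] → ·
    (4,3)@(9, 7): e=[-31,15,44] → ·
    (1,4)@(3, 9): e=[-29,5,52] → ·
  covered (4 px):
    · · · · · · · · · · ·
    · · · · · · · # · · ·
    · · · # # · · · · · ·
    · # · · · · · · · · ·
    · · · · · · · · · · ·
    · · · · · · · · · · ·
    · · · · · · · · · · ·
    · · · · · · · · · · ·

Result: 4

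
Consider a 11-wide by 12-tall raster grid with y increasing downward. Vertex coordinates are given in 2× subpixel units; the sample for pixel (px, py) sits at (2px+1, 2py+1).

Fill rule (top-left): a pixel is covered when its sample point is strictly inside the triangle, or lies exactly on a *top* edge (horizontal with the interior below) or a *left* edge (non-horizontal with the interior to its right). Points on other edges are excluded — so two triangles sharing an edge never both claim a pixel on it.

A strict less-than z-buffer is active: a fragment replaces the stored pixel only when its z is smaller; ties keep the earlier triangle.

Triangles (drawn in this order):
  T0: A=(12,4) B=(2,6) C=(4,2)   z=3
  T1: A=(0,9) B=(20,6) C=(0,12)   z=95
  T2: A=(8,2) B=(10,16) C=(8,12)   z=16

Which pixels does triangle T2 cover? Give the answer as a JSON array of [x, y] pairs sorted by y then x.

T0:
  2·area = 36
  edge (12, 4)→(2, 6): d=(-10,2) right/bottom  bias=-1
  edge (2, 6)→(4, 2): d=(2,-4) top-left  bias=+0
  edge (4, 2)→(12, 4): d=(8,2) right/bottom  bias=-1
    (2,1)@(5, 3): e=[24,6,6] → #
    (3,1)@(7, 3): e=[20,14,2] → #
    (4,1)@(9, 3): e=[16,22,-2] → ·
    (8,1)@(17, 3): e=[0,54,-18] → ·  [on edge]
    (1,2)@(3, 5): e=[8,2,26] → #
    (3,2)@(7, 5): e=[0,18,18] → ·  [on edge]
    (1,3)@(3, 7): e=[-12,6,42] → ·
    (2,3)@(5, 7): e=[-16,14,38] → ·
  covered (4 px):
    · · · · · · · · · · ·
    · · # # · · · · · · ·
    · # # · · · · · · · ·
    · · · · · · · · · · ·
    · · · · · · · · · · ·
    · · · · · · · · · · ·
    · · · · · · · · · · ·
    · · · · · · · · · · ·
    · · · · · · · · · · ·
    · · · · · · · · · · ·
    · · · · · · · · · · ·
    · · · · · · · · · · ·
T1:
  2·area = 60
  edge (0, 9)→(20, 6): d=(20,-3) top-left  bias=+0
  edge (20, 6)→(0, 12): d=(-20,6) right/bottom  bias=-1
  edge (0, 12)→(0, 9): d=(0,-3) top-left  bias=+0
    (7,3)@(15, 7): e=[5,10,45] → #
    (8,3)@(17, 7): e=[11,-2,51] → ·
    (0,4)@(1, 9): e=[3,54,3] → #
    (1,4)@(3, 9): e=[9,42,9] → #
    (2,4)@(5, 9): e=[15,30,15] → #
    (3,4)@(7, 9): e=[21,18,21] → #
    (4,4)@(9, 9): e=[27,6,27] → #
    (5,4)@(11, 9): e=[33,-6,33] → ·
    (7,4)@(15, 9): e=[45,-30,45] → ·
    (0,5)@(1, 11): e=[43,14,3] → #
    (2,5)@(5, 11): e=[55,-10,15] → ·
    (3,5)@(7, 11): e=[61,-22,21] → ·
  covered (8 px):
    · · · · · · · · · · ·
    · · · · · · · · · · ·
    · · · · · · · · · · ·
    · · · · · · · # · · ·
    # # # # # · · · · · ·
    # # · · · · · · · · ·
    · · · · · · · · · · ·
    · · · · · · · · · · ·
    · · · · · · · · · · ·
    · · · · · · · · · · ·
    · · · · · · · · · · ·
    · · · · · · · · · · ·
T2:
  2·area = 20
  edge (8, 2)→(10, 16): d=(2,14) right/bottom  bias=-1
  edge (10, 16)→(8, 12): d=(-2,-4) top-left  bias=+0
  edge (8, 12)→(8, 2): d=(0,-10) top-left  bias=+0
    (4,4)@(9, 9): e=[0,10,10] → ·  [on edge]
    (4,5)@(9, 11): e=[4,6,10] → #
    (5,5)@(11, 11): e=[-24,14,30] → ·
    (4,6)@(9, 13): e=[8,2,10] → #
    (5,6)@(11, 13): e=[-20,10,30] → ·
    (4,7)@(9, 15): e=[12,-2,10] → ·
    (5,11)@(11, 23): e=[0,-10,30] → ·  [on edge]
  covered (2 px):
    · · · · · · · · · · ·
    · · · · · · · · · · ·
    · · · · · · · · · · ·
    · · · · · · · · · · ·
    · · · · · · · · · · ·
    · · · · # · · · · · ·
    · · · · # · · · · · ·
    · · · · · · · · · · ·
    · · · · · · · · · · ·
    · · · · · · · · · · ·
    · · · · · · · · · · ·
    · · · · · · · · · · ·

Answer: [[4,5],[4,6]]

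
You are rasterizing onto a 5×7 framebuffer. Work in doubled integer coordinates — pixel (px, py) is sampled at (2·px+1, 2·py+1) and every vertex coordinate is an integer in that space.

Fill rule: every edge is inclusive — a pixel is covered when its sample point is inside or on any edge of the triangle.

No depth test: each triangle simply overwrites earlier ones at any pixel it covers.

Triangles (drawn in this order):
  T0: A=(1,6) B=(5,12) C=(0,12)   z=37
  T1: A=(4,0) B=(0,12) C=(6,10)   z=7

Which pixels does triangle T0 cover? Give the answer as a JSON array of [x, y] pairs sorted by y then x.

T0:
  2·area = 30
  edge (1, 6)→(5, 12): d=(4,6) inclusive
  edge (5, 12)→(0, 12): d=(-5,0) inclusive
  edge (0, 12)→(1, 6): d=(1,-6) inclusive
    (0,3)@(1, 7): e=[4,25,1] → █
    (1,3)@(3, 7): e=[-8,25,13] → ·
    (0,4)@(1, 9): e=[12,15,3] → █
    (1,4)@(3, 9): e=[0,15,15] → █  [on edge]
    (2,4)@(5, 9): e=[-12,15,27] → ·
    (0,5)@(1, 11): e=[20,5,5] → █
    (2,5)@(5, 11): e=[-4,5,29] → ·
    (0,6)@(1, 13): e=[28,-5,7] → ·
    (1,6)@(3, 13): e=[16,-5,19] → ·
  covered (5 px):
    · · · · ·
    · · · · ·
    · · · · ·
    █ · · · ·
    █ █ · · ·
    █ █ · · ·
    · · · · ·
T1:
  2·area = 64  (B↔C swapped to make it positive)
  edge (4, 0)→(6, 10): d=(2,10) inclusive
  edge (6, 10)→(0, 12): d=(-6,2) inclusive
  edge (0, 12)→(4, 0): d=(4,-12) inclusive
    (1,1)@(3, 3): e=[16,48,0] → █  [on edge]
    (2,1)@(5, 3): e=[-4,44,24] → ·
    (1,2)@(3, 5): e=[20,36,8] → █
    (2,2)@(5, 5): e=[0,32,32] → █  [on edge]
    (3,2)@(7, 5): e=[-20,28,56] → ·
    (1,3)@(3, 7): e=[24,24,16] → █
    (3,3)@(7, 7): e=[-16,16,64] → ·
    (0,4)@(1, 9): e=[48,16,0] → █  [on edge]
    (3,4)@(7, 9): e=[-12,4,72] → ·
    (4,4)@(9, 9): e=[-32,0,96] → ·  [on edge]
    (0,5)@(1, 11): e=[52,4,8] → █
    (1,5)@(3, 11): e=[32,0,32] → █  [on edge]
  covered (10 px):
    · · · · ·
    · █ · · ·
    · █ █ · ·
    · █ █ · ·
    █ █ █ · ·
    █ █ · · ·
    · · · · ·

Result: [[0,3],[0,4],[1,4],[0,5],[1,5]]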